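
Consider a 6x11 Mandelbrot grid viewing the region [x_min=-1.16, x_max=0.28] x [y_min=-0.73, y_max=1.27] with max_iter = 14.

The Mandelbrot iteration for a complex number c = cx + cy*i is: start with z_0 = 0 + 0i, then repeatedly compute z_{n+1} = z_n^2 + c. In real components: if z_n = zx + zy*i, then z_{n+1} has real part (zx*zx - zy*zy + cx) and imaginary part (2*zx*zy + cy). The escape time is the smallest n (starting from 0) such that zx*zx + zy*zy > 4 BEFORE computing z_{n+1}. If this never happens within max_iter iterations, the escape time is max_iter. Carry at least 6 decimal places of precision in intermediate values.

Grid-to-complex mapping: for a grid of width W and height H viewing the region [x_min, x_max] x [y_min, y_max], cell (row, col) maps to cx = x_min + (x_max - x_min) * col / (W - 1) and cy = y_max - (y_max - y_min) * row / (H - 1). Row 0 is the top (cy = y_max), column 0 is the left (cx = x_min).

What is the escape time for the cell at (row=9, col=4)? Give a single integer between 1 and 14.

z_0 = 0 + 0i, c = -0.0080 + -0.5300i
Iter 1: z = -0.0080 + -0.5300i, |z|^2 = 0.2810
Iter 2: z = -0.2888 + -0.5215i, |z|^2 = 0.3554
Iter 3: z = -0.1966 + -0.2287i, |z|^2 = 0.0910
Iter 4: z = -0.0217 + -0.4401i, |z|^2 = 0.1941
Iter 5: z = -0.2012 + -0.5109i, |z|^2 = 0.3015
Iter 6: z = -0.2286 + -0.3244i, |z|^2 = 0.1575
Iter 7: z = -0.0610 + -0.3817i, |z|^2 = 0.1494
Iter 8: z = -0.1500 + -0.4834i, |z|^2 = 0.2562
Iter 9: z = -0.2192 + -0.3850i, |z|^2 = 0.1963
Iter 10: z = -0.1082 + -0.3612i, |z|^2 = 0.1422
Iter 11: z = -0.1268 + -0.4519i, |z|^2 = 0.2202
Iter 12: z = -0.1961 + -0.4154i, |z|^2 = 0.2110
Iter 13: z = -0.1421 + -0.3671i, |z|^2 = 0.1549

Answer: 14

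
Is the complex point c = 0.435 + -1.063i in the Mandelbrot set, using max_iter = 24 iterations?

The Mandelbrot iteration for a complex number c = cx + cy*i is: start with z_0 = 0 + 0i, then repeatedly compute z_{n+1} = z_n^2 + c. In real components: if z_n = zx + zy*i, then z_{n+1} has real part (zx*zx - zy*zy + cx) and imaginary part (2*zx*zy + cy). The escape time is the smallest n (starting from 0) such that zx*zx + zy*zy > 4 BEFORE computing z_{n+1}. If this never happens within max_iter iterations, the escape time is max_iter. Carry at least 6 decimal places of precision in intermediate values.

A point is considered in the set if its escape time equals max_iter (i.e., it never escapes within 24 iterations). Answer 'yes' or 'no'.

z_0 = 0 + 0i, c = 0.4350 + -1.0630i
Iter 1: z = 0.4350 + -1.0630i, |z|^2 = 1.3192
Iter 2: z = -0.5057 + -1.9878i, |z|^2 = 4.2072
Escaped at iteration 2

Answer: no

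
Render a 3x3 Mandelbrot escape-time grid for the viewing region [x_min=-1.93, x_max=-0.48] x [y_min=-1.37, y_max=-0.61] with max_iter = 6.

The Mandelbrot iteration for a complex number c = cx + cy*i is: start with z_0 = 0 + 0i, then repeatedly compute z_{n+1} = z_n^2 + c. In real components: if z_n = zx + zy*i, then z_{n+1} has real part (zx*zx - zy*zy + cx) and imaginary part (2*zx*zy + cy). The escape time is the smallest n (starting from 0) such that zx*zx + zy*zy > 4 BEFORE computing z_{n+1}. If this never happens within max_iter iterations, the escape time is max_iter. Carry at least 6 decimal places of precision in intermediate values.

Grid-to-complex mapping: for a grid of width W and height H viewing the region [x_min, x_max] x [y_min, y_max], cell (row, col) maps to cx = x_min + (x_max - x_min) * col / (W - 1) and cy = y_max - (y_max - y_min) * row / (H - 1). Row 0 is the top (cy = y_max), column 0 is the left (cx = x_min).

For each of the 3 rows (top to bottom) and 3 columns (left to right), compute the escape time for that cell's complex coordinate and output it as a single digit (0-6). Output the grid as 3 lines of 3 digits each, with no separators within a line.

(row=0, col=0): c = -1.9300 + -0.6100i → escape time 1
(row=0, col=1): c = -1.2050 + -0.6100i → escape time 3
(row=0, col=2): c = -0.4800 + -0.6100i → escape time 6
(row=1, col=0): c = -1.9300 + -0.9900i → escape time 1
(row=1, col=1): c = -1.2050 + -0.9900i → escape time 3
(row=1, col=2): c = -0.4800 + -0.9900i → escape time 4
(row=2, col=0): c = -1.9300 + -1.3700i → escape time 1
(row=2, col=1): c = -1.2050 + -1.3700i → escape time 2
(row=2, col=2): c = -0.4800 + -1.3700i → escape time 2

Answer: 136
134
122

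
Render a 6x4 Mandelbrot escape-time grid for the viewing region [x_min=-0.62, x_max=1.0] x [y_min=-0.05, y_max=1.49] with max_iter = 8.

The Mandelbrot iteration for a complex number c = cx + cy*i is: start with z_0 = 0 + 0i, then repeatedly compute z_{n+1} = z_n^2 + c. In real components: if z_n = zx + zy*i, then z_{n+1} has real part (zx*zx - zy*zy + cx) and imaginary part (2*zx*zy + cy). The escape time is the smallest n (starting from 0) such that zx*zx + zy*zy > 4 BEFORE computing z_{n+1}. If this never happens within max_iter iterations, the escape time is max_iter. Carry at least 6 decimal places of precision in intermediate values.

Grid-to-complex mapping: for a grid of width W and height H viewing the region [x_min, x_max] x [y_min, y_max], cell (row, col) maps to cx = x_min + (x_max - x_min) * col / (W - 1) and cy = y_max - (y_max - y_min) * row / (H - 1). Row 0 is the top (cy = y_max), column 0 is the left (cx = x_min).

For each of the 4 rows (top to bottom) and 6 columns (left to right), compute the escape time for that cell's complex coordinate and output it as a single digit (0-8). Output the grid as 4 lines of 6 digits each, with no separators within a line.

(row=0, col=0): c = -0.6200 + 1.4900i → escape time 2
(row=0, col=1): c = -0.2960 + 1.4900i → escape time 2
(row=0, col=2): c = 0.0280 + 1.4900i → escape time 2
(row=0, col=3): c = 0.3520 + 1.4900i → escape time 2
(row=0, col=4): c = 0.6760 + 1.4900i → escape time 2
(row=0, col=5): c = 1.0000 + 1.4900i → escape time 2
(row=1, col=0): c = -0.6200 + 0.9767i → escape time 4
(row=1, col=1): c = -0.2960 + 0.9767i → escape time 5
(row=1, col=2): c = 0.0280 + 0.9767i → escape time 6
(row=1, col=3): c = 0.3520 + 0.9767i → escape time 3
(row=1, col=4): c = 0.6760 + 0.9767i → escape time 2
(row=1, col=5): c = 1.0000 + 0.9767i → escape time 2
(row=2, col=0): c = -0.6200 + 0.4633i → escape time 8
(row=2, col=1): c = -0.2960 + 0.4633i → escape time 8
(row=2, col=2): c = 0.0280 + 0.4633i → escape time 8
(row=2, col=3): c = 0.3520 + 0.4633i → escape time 8
(row=2, col=4): c = 0.6760 + 0.4633i → escape time 3
(row=2, col=5): c = 1.0000 + 0.4633i → escape time 2
(row=3, col=0): c = -0.6200 + -0.0500i → escape time 8
(row=3, col=1): c = -0.2960 + -0.0500i → escape time 8
(row=3, col=2): c = 0.0280 + -0.0500i → escape time 8
(row=3, col=3): c = 0.3520 + -0.0500i → escape time 8
(row=3, col=4): c = 0.6760 + -0.0500i → escape time 4
(row=3, col=5): c = 1.0000 + -0.0500i → escape time 2

Answer: 222222
456322
888832
888842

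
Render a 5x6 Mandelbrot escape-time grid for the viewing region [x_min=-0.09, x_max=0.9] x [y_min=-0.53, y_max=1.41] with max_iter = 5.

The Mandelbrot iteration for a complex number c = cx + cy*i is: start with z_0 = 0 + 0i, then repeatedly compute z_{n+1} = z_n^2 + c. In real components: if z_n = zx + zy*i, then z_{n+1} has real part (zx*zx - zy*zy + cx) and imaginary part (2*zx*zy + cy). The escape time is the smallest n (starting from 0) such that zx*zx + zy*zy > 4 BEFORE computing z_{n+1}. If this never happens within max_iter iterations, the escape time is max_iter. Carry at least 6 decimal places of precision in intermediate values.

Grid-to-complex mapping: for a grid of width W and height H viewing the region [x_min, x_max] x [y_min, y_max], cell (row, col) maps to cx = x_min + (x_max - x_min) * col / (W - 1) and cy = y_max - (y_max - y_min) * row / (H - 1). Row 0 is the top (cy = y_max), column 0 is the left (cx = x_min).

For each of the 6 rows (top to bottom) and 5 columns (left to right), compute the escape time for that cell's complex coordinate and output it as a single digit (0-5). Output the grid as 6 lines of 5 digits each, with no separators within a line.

(row=0, col=0): c = -0.0900 + 1.4100i → escape time 2
(row=0, col=1): c = 0.1575 + 1.4100i → escape time 2
(row=0, col=2): c = 0.4050 + 1.4100i → escape time 2
(row=0, col=3): c = 0.6525 + 1.4100i → escape time 2
(row=0, col=4): c = 0.9000 + 1.4100i → escape time 2
(row=1, col=0): c = -0.0900 + 1.0220i → escape time 5
(row=1, col=1): c = 0.1575 + 1.0220i → escape time 4
(row=1, col=2): c = 0.4050 + 1.0220i → escape time 3
(row=1, col=3): c = 0.6525 + 1.0220i → escape time 2
(row=1, col=4): c = 0.9000 + 1.0220i → escape time 2
(row=2, col=0): c = -0.0900 + 0.6340i → escape time 5
(row=2, col=1): c = 0.1575 + 0.6340i → escape time 5
(row=2, col=2): c = 0.4050 + 0.6340i → escape time 5
(row=2, col=3): c = 0.6525 + 0.6340i → escape time 3
(row=2, col=4): c = 0.9000 + 0.6340i → escape time 2
(row=3, col=0): c = -0.0900 + 0.2460i → escape time 5
(row=3, col=1): c = 0.1575 + 0.2460i → escape time 5
(row=3, col=2): c = 0.4050 + 0.2460i → escape time 5
(row=3, col=3): c = 0.6525 + 0.2460i → escape time 4
(row=3, col=4): c = 0.9000 + 0.2460i → escape time 3
(row=4, col=0): c = -0.0900 + -0.1420i → escape time 5
(row=4, col=1): c = 0.1575 + -0.1420i → escape time 5
(row=4, col=2): c = 0.4050 + -0.1420i → escape time 5
(row=4, col=3): c = 0.6525 + -0.1420i → escape time 4
(row=4, col=4): c = 0.9000 + -0.1420i → escape time 3
(row=5, col=0): c = -0.0900 + -0.5300i → escape time 5
(row=5, col=1): c = 0.1575 + -0.5300i → escape time 5
(row=5, col=2): c = 0.4050 + -0.5300i → escape time 5
(row=5, col=3): c = 0.6525 + -0.5300i → escape time 3
(row=5, col=4): c = 0.9000 + -0.5300i → escape time 2

Answer: 22222
54322
55532
55543
55543
55532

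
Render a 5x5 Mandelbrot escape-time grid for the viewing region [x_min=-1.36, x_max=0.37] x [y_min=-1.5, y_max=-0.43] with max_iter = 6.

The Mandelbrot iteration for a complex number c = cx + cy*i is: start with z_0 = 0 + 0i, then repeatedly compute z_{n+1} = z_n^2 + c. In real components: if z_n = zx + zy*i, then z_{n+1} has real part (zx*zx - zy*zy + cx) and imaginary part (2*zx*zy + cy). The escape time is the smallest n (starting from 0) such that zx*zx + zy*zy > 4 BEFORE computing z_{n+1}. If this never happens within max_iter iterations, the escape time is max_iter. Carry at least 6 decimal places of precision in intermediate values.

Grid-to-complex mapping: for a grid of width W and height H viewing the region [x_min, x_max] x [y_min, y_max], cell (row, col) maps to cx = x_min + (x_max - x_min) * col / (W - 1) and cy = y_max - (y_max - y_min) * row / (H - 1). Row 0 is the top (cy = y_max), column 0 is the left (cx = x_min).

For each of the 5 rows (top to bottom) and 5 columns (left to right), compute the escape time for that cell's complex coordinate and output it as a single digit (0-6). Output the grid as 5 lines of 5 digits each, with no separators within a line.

(row=0, col=0): c = -1.3600 + -0.4300i → escape time 5
(row=0, col=1): c = -0.9275 + -0.4300i → escape time 6
(row=0, col=2): c = -0.4950 + -0.4300i → escape time 6
(row=0, col=3): c = -0.0625 + -0.4300i → escape time 6
(row=0, col=4): c = 0.3700 + -0.4300i → escape time 6
(row=1, col=0): c = -1.3600 + -0.6975i → escape time 3
(row=1, col=1): c = -0.9275 + -0.6975i → escape time 4
(row=1, col=2): c = -0.4950 + -0.6975i → escape time 6
(row=1, col=3): c = -0.0625 + -0.6975i → escape time 6
(row=1, col=4): c = 0.3700 + -0.6975i → escape time 6
(row=2, col=0): c = -1.3600 + -0.9650i → escape time 3
(row=2, col=1): c = -0.9275 + -0.9650i → escape time 3
(row=2, col=2): c = -0.4950 + -0.9650i → escape time 4
(row=2, col=3): c = -0.0625 + -0.9650i → escape time 6
(row=2, col=4): c = 0.3700 + -0.9650i → escape time 3
(row=3, col=0): c = -1.3600 + -1.2325i → escape time 2
(row=3, col=1): c = -0.9275 + -1.2325i → escape time 3
(row=3, col=2): c = -0.4950 + -1.2325i → escape time 3
(row=3, col=3): c = -0.0625 + -1.2325i → escape time 3
(row=3, col=4): c = 0.3700 + -1.2325i → escape time 2
(row=4, col=0): c = -1.3600 + -1.5000i → escape time 1
(row=4, col=1): c = -0.9275 + -1.5000i → escape time 2
(row=4, col=2): c = -0.4950 + -1.5000i → escape time 2
(row=4, col=3): c = -0.0625 + -1.5000i → escape time 2
(row=4, col=4): c = 0.3700 + -1.5000i → escape time 2

Answer: 56666
34666
33463
23332
12222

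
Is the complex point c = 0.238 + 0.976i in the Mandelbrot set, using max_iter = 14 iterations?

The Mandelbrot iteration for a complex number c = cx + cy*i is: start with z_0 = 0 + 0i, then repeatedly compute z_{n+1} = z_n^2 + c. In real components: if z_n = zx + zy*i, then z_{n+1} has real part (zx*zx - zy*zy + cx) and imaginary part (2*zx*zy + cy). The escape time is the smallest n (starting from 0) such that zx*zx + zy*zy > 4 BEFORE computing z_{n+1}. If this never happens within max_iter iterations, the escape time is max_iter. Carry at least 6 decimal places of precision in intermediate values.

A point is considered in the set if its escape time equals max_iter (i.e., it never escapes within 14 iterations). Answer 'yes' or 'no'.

z_0 = 0 + 0i, c = 0.2380 + 0.9760i
Iter 1: z = 0.2380 + 0.9760i, |z|^2 = 1.0092
Iter 2: z = -0.6579 + 1.4406i, |z|^2 = 2.5081
Iter 3: z = -1.4044 + -0.9196i, |z|^2 = 2.8180
Iter 4: z = 1.3646 + 3.5590i, |z|^2 = 14.5283
Escaped at iteration 4

Answer: no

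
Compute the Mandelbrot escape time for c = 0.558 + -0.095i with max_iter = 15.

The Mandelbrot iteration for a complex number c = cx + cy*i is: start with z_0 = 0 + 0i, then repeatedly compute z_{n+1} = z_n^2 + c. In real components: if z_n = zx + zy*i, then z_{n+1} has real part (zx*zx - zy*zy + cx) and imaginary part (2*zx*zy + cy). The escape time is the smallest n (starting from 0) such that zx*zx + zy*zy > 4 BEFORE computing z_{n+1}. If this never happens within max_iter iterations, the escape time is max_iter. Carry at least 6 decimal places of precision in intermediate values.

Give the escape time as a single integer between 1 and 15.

z_0 = 0 + 0i, c = 0.5580 + -0.0950i
Iter 1: z = 0.5580 + -0.0950i, |z|^2 = 0.3204
Iter 2: z = 0.8603 + -0.2010i, |z|^2 = 0.7806
Iter 3: z = 1.2578 + -0.4409i, |z|^2 = 1.7764
Iter 4: z = 1.9456 + -1.2041i, |z|^2 = 5.2352
Escaped at iteration 4

Answer: 4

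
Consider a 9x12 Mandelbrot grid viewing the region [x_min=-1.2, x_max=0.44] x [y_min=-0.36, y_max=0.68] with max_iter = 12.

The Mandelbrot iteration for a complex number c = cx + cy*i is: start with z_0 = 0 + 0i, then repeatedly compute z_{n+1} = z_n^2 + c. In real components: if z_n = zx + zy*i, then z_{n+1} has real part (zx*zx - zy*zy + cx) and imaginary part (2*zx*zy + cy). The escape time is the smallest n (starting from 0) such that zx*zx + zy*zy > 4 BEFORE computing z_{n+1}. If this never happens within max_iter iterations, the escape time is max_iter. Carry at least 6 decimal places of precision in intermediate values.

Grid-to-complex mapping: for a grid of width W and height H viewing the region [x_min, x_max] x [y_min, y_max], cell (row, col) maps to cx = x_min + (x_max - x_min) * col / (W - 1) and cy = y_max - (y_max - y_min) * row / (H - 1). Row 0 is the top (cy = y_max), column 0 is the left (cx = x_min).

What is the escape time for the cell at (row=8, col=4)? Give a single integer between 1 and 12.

Answer: 12

Derivation:
z_0 = 0 + 0i, c = -0.3800 + -0.0764i
Iter 1: z = -0.3800 + -0.0764i, |z|^2 = 0.1502
Iter 2: z = -0.2414 + -0.0183i, |z|^2 = 0.0586
Iter 3: z = -0.3220 + -0.0675i, |z|^2 = 0.1083
Iter 4: z = -0.2808 + -0.0329i, |z|^2 = 0.0800
Iter 5: z = -0.3022 + -0.0579i, |z|^2 = 0.0947
Iter 6: z = -0.2920 + -0.0414i, |z|^2 = 0.0870
Iter 7: z = -0.2964 + -0.0522i, |z|^2 = 0.0906
Iter 8: z = -0.2949 + -0.0454i, |z|^2 = 0.0890
Iter 9: z = -0.2951 + -0.0496i, |z|^2 = 0.0896
Iter 10: z = -0.2954 + -0.0471i, |z|^2 = 0.0895
Iter 11: z = -0.2950 + -0.0485i, |z|^2 = 0.0894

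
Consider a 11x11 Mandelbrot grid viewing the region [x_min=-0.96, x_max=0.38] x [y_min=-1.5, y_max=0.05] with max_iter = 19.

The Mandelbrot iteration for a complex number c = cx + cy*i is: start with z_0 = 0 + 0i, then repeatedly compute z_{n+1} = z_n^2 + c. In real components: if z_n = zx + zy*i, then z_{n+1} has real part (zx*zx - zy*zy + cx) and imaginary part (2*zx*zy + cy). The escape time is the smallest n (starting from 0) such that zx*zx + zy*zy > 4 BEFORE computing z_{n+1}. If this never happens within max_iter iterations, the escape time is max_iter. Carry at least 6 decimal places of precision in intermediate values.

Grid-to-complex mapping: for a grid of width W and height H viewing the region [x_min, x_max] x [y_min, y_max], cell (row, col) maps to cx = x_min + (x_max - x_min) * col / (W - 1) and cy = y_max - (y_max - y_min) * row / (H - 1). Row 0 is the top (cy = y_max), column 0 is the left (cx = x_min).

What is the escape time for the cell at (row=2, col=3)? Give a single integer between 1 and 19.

z_0 = 0 + 0i, c = -0.5580 + -0.2600i
Iter 1: z = -0.5580 + -0.2600i, |z|^2 = 0.3790
Iter 2: z = -0.3142 + 0.0302i, |z|^2 = 0.0997
Iter 3: z = -0.4602 + -0.2790i, |z|^2 = 0.2896
Iter 4: z = -0.4241 + -0.0033i, |z|^2 = 0.1798
Iter 5: z = -0.3782 + -0.2572i, |z|^2 = 0.2092
Iter 6: z = -0.4811 + -0.0654i, |z|^2 = 0.2358
Iter 7: z = -0.3308 + -0.1970i, |z|^2 = 0.1482
Iter 8: z = -0.4874 + -0.1297i, |z|^2 = 0.2544
Iter 9: z = -0.3373 + -0.1336i, |z|^2 = 0.1316
Iter 10: z = -0.4621 + -0.1699i, |z|^2 = 0.2424
Iter 11: z = -0.3733 + -0.1030i, |z|^2 = 0.1500
Iter 12: z = -0.4292 + -0.1831i, |z|^2 = 0.2178
Iter 13: z = -0.4073 + -0.1028i, |z|^2 = 0.1764
Iter 14: z = -0.4027 + -0.1763i, |z|^2 = 0.1932
Iter 15: z = -0.4269 + -0.1180i, |z|^2 = 0.1962
Iter 16: z = -0.3897 + -0.1592i, |z|^2 = 0.1772
Iter 17: z = -0.4315 + -0.1359i, |z|^2 = 0.2047
Iter 18: z = -0.3903 + -0.1427i, |z|^2 = 0.1727

Answer: 19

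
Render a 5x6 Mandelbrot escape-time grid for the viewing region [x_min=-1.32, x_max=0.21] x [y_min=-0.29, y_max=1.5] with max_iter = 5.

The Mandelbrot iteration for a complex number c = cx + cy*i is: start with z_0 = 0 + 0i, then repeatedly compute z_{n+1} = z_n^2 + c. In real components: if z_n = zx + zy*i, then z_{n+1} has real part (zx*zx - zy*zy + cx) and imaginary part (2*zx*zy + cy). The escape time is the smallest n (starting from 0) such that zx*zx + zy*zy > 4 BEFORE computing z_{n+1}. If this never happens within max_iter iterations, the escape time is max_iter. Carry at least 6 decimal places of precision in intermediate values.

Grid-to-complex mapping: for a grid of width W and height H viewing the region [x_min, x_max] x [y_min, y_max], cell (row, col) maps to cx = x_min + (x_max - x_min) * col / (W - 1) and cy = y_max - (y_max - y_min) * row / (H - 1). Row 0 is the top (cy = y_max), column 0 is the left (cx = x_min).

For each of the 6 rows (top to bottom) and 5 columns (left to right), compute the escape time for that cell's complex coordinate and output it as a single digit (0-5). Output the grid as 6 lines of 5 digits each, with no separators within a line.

Answer: 22222
23353
34555
55555
55555
55555

Derivation:
(row=0, col=0): c = -1.3200 + 1.5000i → escape time 2
(row=0, col=1): c = -0.9375 + 1.5000i → escape time 2
(row=0, col=2): c = -0.5550 + 1.5000i → escape time 2
(row=0, col=3): c = -0.1725 + 1.5000i → escape time 2
(row=0, col=4): c = 0.2100 + 1.5000i → escape time 2
(row=1, col=0): c = -1.3200 + 1.1420i → escape time 2
(row=1, col=1): c = -0.9375 + 1.1420i → escape time 3
(row=1, col=2): c = -0.5550 + 1.1420i → escape time 3
(row=1, col=3): c = -0.1725 + 1.1420i → escape time 5
(row=1, col=4): c = 0.2100 + 1.1420i → escape time 3
(row=2, col=0): c = -1.3200 + 0.7840i → escape time 3
(row=2, col=1): c = -0.9375 + 0.7840i → escape time 4
(row=2, col=2): c = -0.5550 + 0.7840i → escape time 5
(row=2, col=3): c = -0.1725 + 0.7840i → escape time 5
(row=2, col=4): c = 0.2100 + 0.7840i → escape time 5
(row=3, col=0): c = -1.3200 + 0.4260i → escape time 5
(row=3, col=1): c = -0.9375 + 0.4260i → escape time 5
(row=3, col=2): c = -0.5550 + 0.4260i → escape time 5
(row=3, col=3): c = -0.1725 + 0.4260i → escape time 5
(row=3, col=4): c = 0.2100 + 0.4260i → escape time 5
(row=4, col=0): c = -1.3200 + 0.0680i → escape time 5
(row=4, col=1): c = -0.9375 + 0.0680i → escape time 5
(row=4, col=2): c = -0.5550 + 0.0680i → escape time 5
(row=4, col=3): c = -0.1725 + 0.0680i → escape time 5
(row=4, col=4): c = 0.2100 + 0.0680i → escape time 5
(row=5, col=0): c = -1.3200 + -0.2900i → escape time 5
(row=5, col=1): c = -0.9375 + -0.2900i → escape time 5
(row=5, col=2): c = -0.5550 + -0.2900i → escape time 5
(row=5, col=3): c = -0.1725 + -0.2900i → escape time 5
(row=5, col=4): c = 0.2100 + -0.2900i → escape time 5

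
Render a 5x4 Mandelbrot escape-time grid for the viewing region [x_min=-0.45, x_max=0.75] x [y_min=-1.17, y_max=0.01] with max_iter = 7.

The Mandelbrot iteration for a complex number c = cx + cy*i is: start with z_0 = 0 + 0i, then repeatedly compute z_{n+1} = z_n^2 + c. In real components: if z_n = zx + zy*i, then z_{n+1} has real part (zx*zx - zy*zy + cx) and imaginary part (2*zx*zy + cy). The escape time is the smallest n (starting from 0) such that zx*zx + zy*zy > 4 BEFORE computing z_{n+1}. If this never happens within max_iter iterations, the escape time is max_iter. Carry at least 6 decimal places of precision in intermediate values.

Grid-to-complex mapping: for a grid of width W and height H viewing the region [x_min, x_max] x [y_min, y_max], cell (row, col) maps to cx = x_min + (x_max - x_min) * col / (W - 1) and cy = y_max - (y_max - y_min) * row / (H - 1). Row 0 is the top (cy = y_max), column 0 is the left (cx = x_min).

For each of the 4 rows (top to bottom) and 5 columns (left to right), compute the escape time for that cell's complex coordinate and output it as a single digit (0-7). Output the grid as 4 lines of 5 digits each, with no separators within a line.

Answer: 77763
77773
67642
34322

Derivation:
(row=0, col=0): c = -0.4500 + 0.0100i → escape time 7
(row=0, col=1): c = -0.1500 + 0.0100i → escape time 7
(row=0, col=2): c = 0.1500 + 0.0100i → escape time 7
(row=0, col=3): c = 0.4500 + 0.0100i → escape time 6
(row=0, col=4): c = 0.7500 + 0.0100i → escape time 3
(row=1, col=0): c = -0.4500 + -0.3833i → escape time 7
(row=1, col=1): c = -0.1500 + -0.3833i → escape time 7
(row=1, col=2): c = 0.1500 + -0.3833i → escape time 7
(row=1, col=3): c = 0.4500 + -0.3833i → escape time 7
(row=1, col=4): c = 0.7500 + -0.3833i → escape time 3
(row=2, col=0): c = -0.4500 + -0.7767i → escape time 6
(row=2, col=1): c = -0.1500 + -0.7767i → escape time 7
(row=2, col=2): c = 0.1500 + -0.7767i → escape time 6
(row=2, col=3): c = 0.4500 + -0.7767i → escape time 4
(row=2, col=4): c = 0.7500 + -0.7767i → escape time 2
(row=3, col=0): c = -0.4500 + -1.1700i → escape time 3
(row=3, col=1): c = -0.1500 + -1.1700i → escape time 4
(row=3, col=2): c = 0.1500 + -1.1700i → escape time 3
(row=3, col=3): c = 0.4500 + -1.1700i → escape time 2
(row=3, col=4): c = 0.7500 + -1.1700i → escape time 2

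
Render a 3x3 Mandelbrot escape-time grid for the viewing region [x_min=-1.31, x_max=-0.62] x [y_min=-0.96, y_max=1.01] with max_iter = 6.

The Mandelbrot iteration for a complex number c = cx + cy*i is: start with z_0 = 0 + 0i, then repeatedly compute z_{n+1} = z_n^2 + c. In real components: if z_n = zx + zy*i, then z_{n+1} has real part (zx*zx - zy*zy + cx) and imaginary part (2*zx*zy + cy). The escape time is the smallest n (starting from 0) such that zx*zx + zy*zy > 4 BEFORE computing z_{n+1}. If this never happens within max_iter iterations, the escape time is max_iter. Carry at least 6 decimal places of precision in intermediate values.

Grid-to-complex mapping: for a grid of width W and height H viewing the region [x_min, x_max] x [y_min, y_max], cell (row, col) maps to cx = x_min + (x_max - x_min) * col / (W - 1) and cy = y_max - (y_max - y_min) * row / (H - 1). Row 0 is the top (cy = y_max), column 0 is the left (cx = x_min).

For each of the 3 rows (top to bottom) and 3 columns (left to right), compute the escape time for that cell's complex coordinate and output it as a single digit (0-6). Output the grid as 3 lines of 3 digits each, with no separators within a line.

(row=0, col=0): c = -1.3100 + 1.0100i → escape time 3
(row=0, col=1): c = -0.9650 + 1.0100i → escape time 3
(row=0, col=2): c = -0.6200 + 1.0100i → escape time 4
(row=1, col=0): c = -1.3100 + 0.0250i → escape time 6
(row=1, col=1): c = -0.9650 + 0.0250i → escape time 6
(row=1, col=2): c = -0.6200 + 0.0250i → escape time 6
(row=2, col=0): c = -1.3100 + -0.9600i → escape time 3
(row=2, col=1): c = -0.9650 + -0.9600i → escape time 3
(row=2, col=2): c = -0.6200 + -0.9600i → escape time 4

Answer: 334
666
334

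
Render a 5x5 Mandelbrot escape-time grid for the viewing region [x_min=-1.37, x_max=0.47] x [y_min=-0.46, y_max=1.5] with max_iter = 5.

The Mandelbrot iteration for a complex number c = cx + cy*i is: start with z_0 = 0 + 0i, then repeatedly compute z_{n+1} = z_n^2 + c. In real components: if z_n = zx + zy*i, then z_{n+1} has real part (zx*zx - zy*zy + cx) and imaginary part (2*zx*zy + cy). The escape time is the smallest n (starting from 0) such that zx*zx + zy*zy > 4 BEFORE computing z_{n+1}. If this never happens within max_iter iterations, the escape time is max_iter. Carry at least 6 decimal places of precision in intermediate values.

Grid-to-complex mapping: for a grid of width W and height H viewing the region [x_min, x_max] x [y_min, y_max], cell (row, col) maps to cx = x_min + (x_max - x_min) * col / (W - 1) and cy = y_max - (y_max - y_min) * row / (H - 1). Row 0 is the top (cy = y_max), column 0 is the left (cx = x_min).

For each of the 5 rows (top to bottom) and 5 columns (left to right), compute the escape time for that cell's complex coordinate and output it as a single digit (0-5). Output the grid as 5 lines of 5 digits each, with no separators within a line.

(row=0, col=0): c = -1.3700 + 1.5000i → escape time 1
(row=0, col=1): c = -0.9100 + 1.5000i → escape time 2
(row=0, col=2): c = -0.4500 + 1.5000i → escape time 2
(row=0, col=3): c = 0.0100 + 1.5000i → escape time 2
(row=0, col=4): c = 0.4700 + 1.5000i → escape time 2
(row=1, col=0): c = -1.3700 + 1.0100i → escape time 3
(row=1, col=1): c = -0.9100 + 1.0100i → escape time 3
(row=1, col=2): c = -0.4500 + 1.0100i → escape time 4
(row=1, col=3): c = 0.0100 + 1.0100i → escape time 5
(row=1, col=4): c = 0.4700 + 1.0100i → escape time 3
(row=2, col=0): c = -1.3700 + 0.5200i → escape time 3
(row=2, col=1): c = -0.9100 + 0.5200i → escape time 5
(row=2, col=2): c = -0.4500 + 0.5200i → escape time 5
(row=2, col=3): c = 0.0100 + 0.5200i → escape time 5
(row=2, col=4): c = 0.4700 + 0.5200i → escape time 5
(row=3, col=0): c = -1.3700 + 0.0300i → escape time 5
(row=3, col=1): c = -0.9100 + 0.0300i → escape time 5
(row=3, col=2): c = -0.4500 + 0.0300i → escape time 5
(row=3, col=3): c = 0.0100 + 0.0300i → escape time 5
(row=3, col=4): c = 0.4700 + 0.0300i → escape time 5
(row=4, col=0): c = -1.3700 + -0.4600i → escape time 4
(row=4, col=1): c = -0.9100 + -0.4600i → escape time 5
(row=4, col=2): c = -0.4500 + -0.4600i → escape time 5
(row=4, col=3): c = 0.0100 + -0.4600i → escape time 5
(row=4, col=4): c = 0.4700 + -0.4600i → escape time 5

Answer: 12222
33453
35555
55555
45555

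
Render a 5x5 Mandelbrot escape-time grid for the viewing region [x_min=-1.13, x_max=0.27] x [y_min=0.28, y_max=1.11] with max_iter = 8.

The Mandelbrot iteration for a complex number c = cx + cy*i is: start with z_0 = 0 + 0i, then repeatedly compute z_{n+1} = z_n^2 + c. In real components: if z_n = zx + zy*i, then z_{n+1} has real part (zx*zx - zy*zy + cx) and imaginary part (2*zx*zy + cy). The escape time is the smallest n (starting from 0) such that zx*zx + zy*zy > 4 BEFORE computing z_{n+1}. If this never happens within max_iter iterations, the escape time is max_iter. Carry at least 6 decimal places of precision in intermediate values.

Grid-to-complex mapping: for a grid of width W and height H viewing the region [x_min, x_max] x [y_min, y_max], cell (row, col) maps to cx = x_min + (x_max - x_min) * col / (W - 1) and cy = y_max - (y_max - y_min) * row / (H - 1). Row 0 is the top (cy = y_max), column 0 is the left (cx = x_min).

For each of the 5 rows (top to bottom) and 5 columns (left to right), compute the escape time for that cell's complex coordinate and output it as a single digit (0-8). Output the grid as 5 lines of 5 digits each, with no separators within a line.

(row=0, col=0): c = -1.1300 + 1.1100i → escape time 3
(row=0, col=1): c = -0.7800 + 1.1100i → escape time 3
(row=0, col=2): c = -0.4300 + 1.1100i → escape time 4
(row=0, col=3): c = -0.0800 + 1.1100i → escape time 5
(row=0, col=4): c = 0.2700 + 1.1100i → escape time 3
(row=1, col=0): c = -1.1300 + 0.9025i → escape time 3
(row=1, col=1): c = -0.7800 + 0.9025i → escape time 4
(row=1, col=2): c = -0.4300 + 0.9025i → escape time 5
(row=1, col=3): c = -0.0800 + 0.9025i → escape time 8
(row=1, col=4): c = 0.2700 + 0.9025i → escape time 4
(row=2, col=0): c = -1.1300 + 0.6950i → escape time 3
(row=2, col=1): c = -0.7800 + 0.6950i → escape time 4
(row=2, col=2): c = -0.4300 + 0.6950i → escape time 8
(row=2, col=3): c = -0.0800 + 0.6950i → escape time 8
(row=2, col=4): c = 0.2700 + 0.6950i → escape time 6
(row=3, col=0): c = -1.1300 + 0.4875i → escape time 5
(row=3, col=1): c = -0.7800 + 0.4875i → escape time 6
(row=3, col=2): c = -0.4300 + 0.4875i → escape time 8
(row=3, col=3): c = -0.0800 + 0.4875i → escape time 8
(row=3, col=4): c = 0.2700 + 0.4875i → escape time 8
(row=4, col=0): c = -1.1300 + 0.2800i → escape time 8
(row=4, col=1): c = -0.7800 + 0.2800i → escape time 8
(row=4, col=2): c = -0.4300 + 0.2800i → escape time 8
(row=4, col=3): c = -0.0800 + 0.2800i → escape time 8
(row=4, col=4): c = 0.2700 + 0.2800i → escape time 8

Answer: 33453
34584
34886
56888
88888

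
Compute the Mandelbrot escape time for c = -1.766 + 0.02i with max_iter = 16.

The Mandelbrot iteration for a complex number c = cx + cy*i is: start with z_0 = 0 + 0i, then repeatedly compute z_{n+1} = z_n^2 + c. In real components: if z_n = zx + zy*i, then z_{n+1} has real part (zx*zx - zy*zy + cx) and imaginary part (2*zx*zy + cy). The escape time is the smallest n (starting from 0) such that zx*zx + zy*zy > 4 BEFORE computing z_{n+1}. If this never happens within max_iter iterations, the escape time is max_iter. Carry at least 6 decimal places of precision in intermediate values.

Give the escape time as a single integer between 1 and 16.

Answer: 13

Derivation:
z_0 = 0 + 0i, c = -1.7660 + 0.0200i
Iter 1: z = -1.7660 + 0.0200i, |z|^2 = 3.1192
Iter 2: z = 1.3524 + -0.0506i, |z|^2 = 1.8314
Iter 3: z = 0.0603 + -0.1170i, |z|^2 = 0.0173
Iter 4: z = -1.7760 + 0.0059i, |z|^2 = 3.1544
Iter 5: z = 1.3883 + -0.0009i, |z|^2 = 1.9274
Iter 6: z = 0.1614 + 0.0174i, |z|^2 = 0.0263
Iter 7: z = -1.7403 + 0.0256i, |z|^2 = 3.0292
Iter 8: z = 1.2618 + -0.0692i, |z|^2 = 1.5970
Iter 9: z = -0.1785 + -0.1546i, |z|^2 = 0.0558
Iter 10: z = -1.7580 + 0.0752i, |z|^2 = 3.0963
Iter 11: z = 1.3190 + -0.2443i, |z|^2 = 1.7994
Iter 12: z = -0.0860 + -0.6246i, |z|^2 = 0.3975
Iter 13: z = -2.1487 + 0.1274i, |z|^2 = 4.6331
Escaped at iteration 13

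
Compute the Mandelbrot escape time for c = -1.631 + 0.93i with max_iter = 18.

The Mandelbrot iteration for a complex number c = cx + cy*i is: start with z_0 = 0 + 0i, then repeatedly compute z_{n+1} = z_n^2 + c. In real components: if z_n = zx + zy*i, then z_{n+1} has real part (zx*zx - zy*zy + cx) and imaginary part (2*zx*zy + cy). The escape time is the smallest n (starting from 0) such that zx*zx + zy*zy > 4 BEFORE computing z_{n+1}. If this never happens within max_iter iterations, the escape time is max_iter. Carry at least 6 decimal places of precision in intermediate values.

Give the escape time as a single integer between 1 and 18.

z_0 = 0 + 0i, c = -1.6310 + 0.9300i
Iter 1: z = -1.6310 + 0.9300i, |z|^2 = 3.5251
Iter 2: z = 0.1643 + -2.1037i, |z|^2 = 4.4524
Escaped at iteration 2

Answer: 2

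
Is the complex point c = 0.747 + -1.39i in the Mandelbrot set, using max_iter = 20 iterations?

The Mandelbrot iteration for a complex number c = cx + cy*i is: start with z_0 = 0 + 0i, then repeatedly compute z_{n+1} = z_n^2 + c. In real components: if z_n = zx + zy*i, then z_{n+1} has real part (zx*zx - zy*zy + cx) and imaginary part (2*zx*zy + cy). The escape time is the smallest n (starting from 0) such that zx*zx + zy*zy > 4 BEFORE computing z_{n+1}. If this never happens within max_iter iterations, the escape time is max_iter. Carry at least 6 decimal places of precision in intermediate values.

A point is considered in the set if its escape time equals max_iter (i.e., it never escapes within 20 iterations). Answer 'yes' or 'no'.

z_0 = 0 + 0i, c = 0.7470 + -1.3900i
Iter 1: z = 0.7470 + -1.3900i, |z|^2 = 2.4901
Iter 2: z = -0.6271 + -3.4667i, |z|^2 = 12.4110
Escaped at iteration 2

Answer: no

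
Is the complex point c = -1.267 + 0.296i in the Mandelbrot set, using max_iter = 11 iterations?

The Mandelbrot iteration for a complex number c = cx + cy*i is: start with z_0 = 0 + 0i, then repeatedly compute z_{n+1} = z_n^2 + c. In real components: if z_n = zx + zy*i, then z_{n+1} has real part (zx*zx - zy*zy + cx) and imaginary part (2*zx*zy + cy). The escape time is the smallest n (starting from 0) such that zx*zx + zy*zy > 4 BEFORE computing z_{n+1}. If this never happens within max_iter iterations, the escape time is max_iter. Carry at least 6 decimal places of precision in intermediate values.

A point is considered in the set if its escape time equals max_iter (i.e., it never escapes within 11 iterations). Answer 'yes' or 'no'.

Answer: no

Derivation:
z_0 = 0 + 0i, c = -1.2670 + 0.2960i
Iter 1: z = -1.2670 + 0.2960i, |z|^2 = 1.6929
Iter 2: z = 0.2507 + -0.4541i, |z|^2 = 0.2690
Iter 3: z = -1.4103 + 0.0684i, |z|^2 = 1.9937
Iter 4: z = 0.7174 + 0.1032i, |z|^2 = 0.5253
Iter 5: z = -0.7630 + 0.4440i, |z|^2 = 0.7794
Iter 6: z = -0.8820 + -0.3816i, |z|^2 = 0.9235
Iter 7: z = -0.6347 + 0.9692i, |z|^2 = 1.3422
Iter 8: z = -1.8034 + -0.9344i, |z|^2 = 4.1254
Escaped at iteration 8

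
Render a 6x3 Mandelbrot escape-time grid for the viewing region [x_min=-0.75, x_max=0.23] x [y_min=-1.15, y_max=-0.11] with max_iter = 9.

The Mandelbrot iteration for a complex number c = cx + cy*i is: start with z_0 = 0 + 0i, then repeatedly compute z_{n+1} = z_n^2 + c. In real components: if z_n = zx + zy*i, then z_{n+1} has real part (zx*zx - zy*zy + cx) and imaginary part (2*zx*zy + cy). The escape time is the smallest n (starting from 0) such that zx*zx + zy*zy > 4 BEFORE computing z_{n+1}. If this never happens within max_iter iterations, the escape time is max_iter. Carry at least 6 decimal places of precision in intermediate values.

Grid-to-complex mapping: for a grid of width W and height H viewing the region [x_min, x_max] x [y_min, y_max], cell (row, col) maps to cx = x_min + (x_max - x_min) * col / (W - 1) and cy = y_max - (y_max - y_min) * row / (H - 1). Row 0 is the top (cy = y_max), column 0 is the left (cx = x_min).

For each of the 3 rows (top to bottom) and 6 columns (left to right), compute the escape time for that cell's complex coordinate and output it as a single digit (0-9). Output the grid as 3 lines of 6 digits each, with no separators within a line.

(row=0, col=0): c = -0.7500 + -0.1100i → escape time 9
(row=0, col=1): c = -0.5540 + -0.1100i → escape time 9
(row=0, col=2): c = -0.3580 + -0.1100i → escape time 9
(row=0, col=3): c = -0.1620 + -0.1100i → escape time 9
(row=0, col=4): c = 0.0340 + -0.1100i → escape time 9
(row=0, col=5): c = 0.2300 + -0.1100i → escape time 9
(row=1, col=0): c = -0.7500 + -0.6300i → escape time 5
(row=1, col=1): c = -0.5540 + -0.6300i → escape time 9
(row=1, col=2): c = -0.3580 + -0.6300i → escape time 9
(row=1, col=3): c = -0.1620 + -0.6300i → escape time 9
(row=1, col=4): c = 0.0340 + -0.6300i → escape time 9
(row=1, col=5): c = 0.2300 + -0.6300i → escape time 9
(row=2, col=0): c = -0.7500 + -1.1500i → escape time 3
(row=2, col=1): c = -0.5540 + -1.1500i → escape time 3
(row=2, col=2): c = -0.3580 + -1.1500i → escape time 4
(row=2, col=3): c = -0.1620 + -1.1500i → escape time 5
(row=2, col=4): c = 0.0340 + -1.1500i → escape time 3
(row=2, col=5): c = 0.2300 + -1.1500i → escape time 3

Answer: 999999
599999
334533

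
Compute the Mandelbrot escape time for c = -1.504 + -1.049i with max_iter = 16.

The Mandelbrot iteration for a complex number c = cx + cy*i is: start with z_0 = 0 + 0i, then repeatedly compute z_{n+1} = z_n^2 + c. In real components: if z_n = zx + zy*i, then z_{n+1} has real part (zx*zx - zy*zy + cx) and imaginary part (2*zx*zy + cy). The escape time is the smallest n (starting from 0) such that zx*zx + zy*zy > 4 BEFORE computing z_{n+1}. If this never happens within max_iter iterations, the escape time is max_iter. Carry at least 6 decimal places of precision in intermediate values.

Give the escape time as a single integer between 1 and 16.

Answer: 2

Derivation:
z_0 = 0 + 0i, c = -1.5040 + -1.0490i
Iter 1: z = -1.5040 + -1.0490i, |z|^2 = 3.3624
Iter 2: z = -0.3424 + 2.1064i, |z|^2 = 4.5541
Escaped at iteration 2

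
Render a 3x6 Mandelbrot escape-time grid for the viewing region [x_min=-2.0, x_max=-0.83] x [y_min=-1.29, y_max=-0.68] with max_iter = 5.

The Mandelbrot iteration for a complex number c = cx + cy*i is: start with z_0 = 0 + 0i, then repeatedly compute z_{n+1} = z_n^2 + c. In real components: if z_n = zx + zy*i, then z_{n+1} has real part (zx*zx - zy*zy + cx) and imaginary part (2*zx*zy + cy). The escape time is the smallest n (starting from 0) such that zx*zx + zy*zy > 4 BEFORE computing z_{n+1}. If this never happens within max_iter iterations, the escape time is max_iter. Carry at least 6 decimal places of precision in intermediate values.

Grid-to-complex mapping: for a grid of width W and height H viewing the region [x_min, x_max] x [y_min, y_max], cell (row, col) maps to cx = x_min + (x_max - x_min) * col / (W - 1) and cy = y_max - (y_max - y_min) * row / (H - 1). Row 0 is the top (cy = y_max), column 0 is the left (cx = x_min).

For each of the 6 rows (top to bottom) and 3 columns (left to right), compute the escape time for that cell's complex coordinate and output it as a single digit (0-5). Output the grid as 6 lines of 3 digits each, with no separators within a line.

Answer: 134
134
133
133
123
123

Derivation:
(row=0, col=0): c = -2.0000 + -0.6800i → escape time 1
(row=0, col=1): c = -1.4150 + -0.6800i → escape time 3
(row=0, col=2): c = -0.8300 + -0.6800i → escape time 4
(row=1, col=0): c = -2.0000 + -0.8020i → escape time 1
(row=1, col=1): c = -1.4150 + -0.8020i → escape time 3
(row=1, col=2): c = -0.8300 + -0.8020i → escape time 4
(row=2, col=0): c = -2.0000 + -0.9240i → escape time 1
(row=2, col=1): c = -1.4150 + -0.9240i → escape time 3
(row=2, col=2): c = -0.8300 + -0.9240i → escape time 3
(row=3, col=0): c = -2.0000 + -1.0460i → escape time 1
(row=3, col=1): c = -1.4150 + -1.0460i → escape time 3
(row=3, col=2): c = -0.8300 + -1.0460i → escape time 3
(row=4, col=0): c = -2.0000 + -1.1680i → escape time 1
(row=4, col=1): c = -1.4150 + -1.1680i → escape time 2
(row=4, col=2): c = -0.8300 + -1.1680i → escape time 3
(row=5, col=0): c = -2.0000 + -1.2900i → escape time 1
(row=5, col=1): c = -1.4150 + -1.2900i → escape time 2
(row=5, col=2): c = -0.8300 + -1.2900i → escape time 3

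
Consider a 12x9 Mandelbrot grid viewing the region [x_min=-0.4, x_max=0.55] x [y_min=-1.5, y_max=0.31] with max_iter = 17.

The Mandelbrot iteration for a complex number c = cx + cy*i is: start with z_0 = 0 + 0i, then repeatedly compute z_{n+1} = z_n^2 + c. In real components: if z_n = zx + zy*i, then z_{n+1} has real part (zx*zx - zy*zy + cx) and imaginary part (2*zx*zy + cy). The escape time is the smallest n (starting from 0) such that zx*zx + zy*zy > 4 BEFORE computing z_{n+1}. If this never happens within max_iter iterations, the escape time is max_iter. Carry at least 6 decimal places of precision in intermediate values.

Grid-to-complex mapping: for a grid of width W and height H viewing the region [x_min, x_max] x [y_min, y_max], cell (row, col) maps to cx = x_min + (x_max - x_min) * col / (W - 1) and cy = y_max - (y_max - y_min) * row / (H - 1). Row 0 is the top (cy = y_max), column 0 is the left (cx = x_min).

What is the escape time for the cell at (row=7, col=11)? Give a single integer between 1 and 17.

Answer: 2

Derivation:
z_0 = 0 + 0i, c = 0.5500 + -1.2737i
Iter 1: z = 0.5500 + -1.2737i, |z|^2 = 1.9249
Iter 2: z = -0.7699 + -2.6749i, |z|^2 = 7.7478
Escaped at iteration 2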